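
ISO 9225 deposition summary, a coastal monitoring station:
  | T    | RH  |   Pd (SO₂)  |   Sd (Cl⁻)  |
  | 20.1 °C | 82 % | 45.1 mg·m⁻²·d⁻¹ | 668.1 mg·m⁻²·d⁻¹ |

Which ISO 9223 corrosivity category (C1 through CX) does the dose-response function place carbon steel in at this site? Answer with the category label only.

carbon steel: T>10 °C ⇒ hinge -0.054·(20.1−10) = -0.5454
  Pd branch = 1.77·Pd^0.52·e^(0.02·RH+f) = 38.33 μm/a
  Cl⁻ term: 0.102·668.1^0.62·exp(0.033·82+0.04·20.1) = 192.5
  sum: 38.33 + 192.5 → r_corr = 230.8 μm/a
231 μm/a falls in (200, 700] for carbon steel → category CX

CX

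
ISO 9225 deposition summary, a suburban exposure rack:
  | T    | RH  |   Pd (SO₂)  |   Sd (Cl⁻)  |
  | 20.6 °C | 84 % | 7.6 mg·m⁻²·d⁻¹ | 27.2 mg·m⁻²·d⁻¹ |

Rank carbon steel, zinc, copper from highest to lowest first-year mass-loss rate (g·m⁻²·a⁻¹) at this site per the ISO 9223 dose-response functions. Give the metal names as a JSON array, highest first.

["carbon steel", "copper", "zinc"]

carbon steel: f(T) = -0.054·(T−10) [T>10 °C] = -0.5724
  sulphur-dioxide contribution → 15.38 μm/a
  chloride contribution → 28.82 μm/a
  total first-year rate 44.21 μm/a
  mass loss = 44.21 μm/a × 7.85 g/cm³ = 347 g·m⁻²·a⁻¹
zinc: temperature factor f = -0.071·(10.6) = -0.7526
  sulphur-dioxide contribution → 0.707 μm/a
  chloride contribution → 1.297 μm/a
  ⇒ r_corr(zinc) = 2.004 μm/a
  mass loss = 2.004 μm/a × 7.14 g/cm³ = 14.31 g·m⁻²·a⁻¹
copper: temperature factor f = -0.080·(10.6) = -0.8480
  sulphur-dioxide contribution → 0.5462 μm/a
  chloride contribution → 1.412 μm/a
  total first-year rate 1.958 μm/a
  mass loss = 1.958 μm/a × 8.96 g/cm³ = 17.54 g·m⁻²·a⁻¹
Ordering by g·m⁻²·a⁻¹: carbon steel (347) > copper (17.5) > zinc (14.3)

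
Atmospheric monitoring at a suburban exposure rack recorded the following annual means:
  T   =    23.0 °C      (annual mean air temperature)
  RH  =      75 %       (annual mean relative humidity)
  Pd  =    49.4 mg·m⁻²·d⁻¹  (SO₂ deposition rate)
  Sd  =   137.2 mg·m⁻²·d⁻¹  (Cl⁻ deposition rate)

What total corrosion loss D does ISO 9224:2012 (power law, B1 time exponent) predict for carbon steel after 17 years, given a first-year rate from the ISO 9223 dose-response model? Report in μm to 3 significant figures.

D(17) = 414 μm

carbon steel: f(T) = -0.054·(T−10) [T>10 °C] = -0.7020
  sulphur-dioxide contribution → 29.87 μm/a
  chloride contribution → 64.3 μm/a
  ⇒ r_corr(carbon steel) = 94.17 μm/a
Power-law: D(17) = r_corr · 17^0.523
  D(17) = 94.17 × 17^0.523 = 94.17 × 4.401 = 414.4 μm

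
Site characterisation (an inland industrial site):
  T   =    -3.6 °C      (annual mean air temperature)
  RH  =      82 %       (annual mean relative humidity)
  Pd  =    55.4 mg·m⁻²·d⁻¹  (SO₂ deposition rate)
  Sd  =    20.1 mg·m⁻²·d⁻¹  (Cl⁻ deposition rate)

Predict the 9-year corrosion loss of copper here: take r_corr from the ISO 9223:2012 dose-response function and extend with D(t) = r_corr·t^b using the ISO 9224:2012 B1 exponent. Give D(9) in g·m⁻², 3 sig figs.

copper: f(T) = +0.126·(T−10) [T≤10 °C] = -1.7136
  Pd branch = 0.0053·Pd^0.26·e^(0.059·RH+f) = 0.3424 μm/a
  Cl⁻ term: 0.01025·20.1^0.27·exp(0.036·82+0.049·-3.6) = 0.3698
  r_corr = 0.3424 + 0.3698 = 0.7122 μm/a
Power-law: D(9) = r_corr · 9^0.667
  D(9) = 0.7122 × 9^0.667 = 0.7122 × 4.33 = 3.084 μm
  Mass loss = 3.084 μm × 8.96 g/cm³ = 27.63 g·m⁻²

D(9) = 27.6 g·m⁻²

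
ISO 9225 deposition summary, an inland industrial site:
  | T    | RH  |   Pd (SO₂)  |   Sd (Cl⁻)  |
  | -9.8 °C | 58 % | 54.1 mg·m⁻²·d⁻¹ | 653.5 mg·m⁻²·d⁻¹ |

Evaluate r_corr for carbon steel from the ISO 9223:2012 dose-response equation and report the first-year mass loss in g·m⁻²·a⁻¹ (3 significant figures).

r_corr = 222 g·m⁻²·a⁻¹

carbon steel: temperature factor f = +0.150·(-19.8) = -2.9700
  Pd branch = 1.77·Pd^0.52·e^(0.02·RH+f) = 2.308 μm/a
  Sd branch = 0.102·Sd^0.62·e^(0.033·RH+0.04·T) = 26 μm/a
  r_corr = 2.308 + 26 = 28.31 μm/a
Convert to mass loss: 28.31 μm/a × 7.85 g/cm³ = 222.3 g·m⁻²·a⁻¹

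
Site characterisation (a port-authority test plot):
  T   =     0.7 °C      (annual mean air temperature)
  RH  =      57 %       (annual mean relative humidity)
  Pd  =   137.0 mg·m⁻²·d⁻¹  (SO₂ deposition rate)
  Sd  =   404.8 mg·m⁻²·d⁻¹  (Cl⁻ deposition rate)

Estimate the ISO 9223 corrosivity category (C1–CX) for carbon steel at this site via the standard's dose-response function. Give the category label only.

C3

carbon steel: temperature factor f = +0.150·(-9.3) = -1.3950
  Pd branch = 1.77·Pd^0.52·e^(0.02·RH+f) = 17.71 μm/a
  Cl⁻ term: 0.102·404.8^0.62·exp(0.033·57+0.04·0.7) = 28.45
  r_corr = 17.71 + 28.45 = 46.17 μm/a
46.2 μm/a falls in (25, 50] for carbon steel → category C3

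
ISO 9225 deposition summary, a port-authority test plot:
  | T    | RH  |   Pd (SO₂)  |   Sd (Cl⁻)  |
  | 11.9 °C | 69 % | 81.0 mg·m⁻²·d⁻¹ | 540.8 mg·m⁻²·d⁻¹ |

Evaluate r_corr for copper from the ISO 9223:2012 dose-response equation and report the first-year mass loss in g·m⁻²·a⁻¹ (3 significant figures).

r_corr = 18.3 g·m⁻²·a⁻¹

copper: f(T) = -0.080·(T−10) [T>10 °C] = -0.1520
  sulphur-dioxide contribution → 0.8365 μm/a
  chloride contribution → 1.204 μm/a
  ⇒ r_corr(copper) = 2.041 μm/a
Convert to mass loss: 2.041 μm/a × 8.96 g/cm³ = 18.28 g·m⁻²·a⁻¹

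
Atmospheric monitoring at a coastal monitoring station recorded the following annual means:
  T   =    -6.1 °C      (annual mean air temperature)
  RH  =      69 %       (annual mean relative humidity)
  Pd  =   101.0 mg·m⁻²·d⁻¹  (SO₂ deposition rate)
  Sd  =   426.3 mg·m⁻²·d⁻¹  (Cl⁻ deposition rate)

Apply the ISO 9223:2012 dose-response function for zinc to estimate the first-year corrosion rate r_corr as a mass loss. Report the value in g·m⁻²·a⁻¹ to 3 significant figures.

r_corr = 13.2 g·m⁻²·a⁻¹

zinc: T≤10 °C ⇒ hinge +0.038·(-6.1−10) = -0.6118
  Pd branch = 0.0129·Pd^0.44·e^(0.046·RH+f) = 1.274 μm/a
  Cl⁻ term: 0.0175·426.3^0.57·exp(0.008·69+0.085·-6.1) = 0.5709
  sum: 1.274 + 0.5709 → r_corr = 1.845 μm/a
Convert to mass loss: 1.845 μm/a × 7.14 g/cm³ = 13.17 g·m⁻²·a⁻¹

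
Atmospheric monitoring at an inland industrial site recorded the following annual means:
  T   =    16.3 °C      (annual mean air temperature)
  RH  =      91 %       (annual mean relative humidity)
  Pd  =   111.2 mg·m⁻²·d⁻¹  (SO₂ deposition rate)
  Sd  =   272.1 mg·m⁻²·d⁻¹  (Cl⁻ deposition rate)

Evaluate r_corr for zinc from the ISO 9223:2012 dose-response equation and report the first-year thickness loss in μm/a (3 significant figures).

r_corr = 7.85 μm/a

zinc: temperature factor f = -0.071·(6.3) = -0.4473
  sulphur-dioxide contribution → 4.311 μm/a
  chloride contribution → 3.538 μm/a
  ⇒ r_corr(zinc) = 7.849 μm/a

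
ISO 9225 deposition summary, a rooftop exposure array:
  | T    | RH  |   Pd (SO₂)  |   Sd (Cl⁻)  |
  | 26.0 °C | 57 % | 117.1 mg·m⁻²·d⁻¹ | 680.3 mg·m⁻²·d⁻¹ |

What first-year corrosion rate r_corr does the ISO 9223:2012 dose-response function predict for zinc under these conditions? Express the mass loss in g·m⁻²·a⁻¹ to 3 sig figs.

zinc: T>10 °C ⇒ hinge -0.071·(26.0−10) = -1.1360
  SO₂ term: 0.0129·117.1^0.44·exp(0.046·57-1.1360) = 0.4636
  Cl⁻ term: 0.0175·680.3^0.57·exp(0.008·57+0.085·26.0) = 10.36
  r_corr = 0.4636 + 10.36 = 10.83 μm/a
Convert to mass loss: 10.83 μm/a × 7.14 g/cm³ = 77.31 g·m⁻²·a⁻¹

r_corr = 77.3 g·m⁻²·a⁻¹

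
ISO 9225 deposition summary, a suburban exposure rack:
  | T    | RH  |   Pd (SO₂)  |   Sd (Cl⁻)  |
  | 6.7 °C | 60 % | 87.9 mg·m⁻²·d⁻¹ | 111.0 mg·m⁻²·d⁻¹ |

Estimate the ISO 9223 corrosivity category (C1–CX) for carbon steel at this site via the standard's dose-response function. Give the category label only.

C4

carbon steel: f(T) = +0.150·(T−10) [T≤10 °C] = -0.4950
  Pd branch = 1.77·Pd^0.52·e^(0.02·RH+f) = 36.73 μm/a
  Sd branch = 0.102·Sd^0.62·e^(0.033·RH+0.04·T) = 17.91 μm/a
  sum: 36.73 + 17.91 → r_corr = 54.64 μm/a
Category bounds: 50…80 μm/a bracket r_corr ⇒ C4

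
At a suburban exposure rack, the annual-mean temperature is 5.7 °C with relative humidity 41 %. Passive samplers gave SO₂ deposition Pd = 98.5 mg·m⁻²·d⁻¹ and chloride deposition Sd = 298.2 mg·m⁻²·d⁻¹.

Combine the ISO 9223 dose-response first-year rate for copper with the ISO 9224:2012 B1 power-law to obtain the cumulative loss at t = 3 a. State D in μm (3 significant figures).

D(3) = 0.812 μm

copper: T≤10 °C ⇒ hinge +0.126·(5.7−10) = -0.5418
  SO₂ term: 0.0053·98.5^0.26·exp(0.059·41-0.5418) = 0.1142
  Cl⁻ term: 0.01025·298.2^0.27·exp(0.036·41+0.049·5.7) = 0.2762
  r_corr = 0.1142 + 0.2762 = 0.3904 μm/a
Power-law: D(3) = r_corr · 3^0.667
  D(3) = 0.3904 × 3^0.667 = 0.3904 × 2.081 = 0.8124 μm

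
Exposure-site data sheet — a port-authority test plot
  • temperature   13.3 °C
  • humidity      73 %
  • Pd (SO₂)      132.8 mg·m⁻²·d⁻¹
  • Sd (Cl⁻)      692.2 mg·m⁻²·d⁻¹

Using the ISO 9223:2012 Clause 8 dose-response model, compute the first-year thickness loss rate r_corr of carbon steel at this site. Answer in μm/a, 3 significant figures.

carbon steel: T>10 °C ⇒ hinge -0.054·(13.3−10) = -0.1782
  Pd branch = 1.77·Pd^0.52·e^(0.02·RH+f) = 81.04 μm/a
  Cl⁻ term: 0.102·692.2^0.62·exp(0.033·73+0.04·13.3) = 111.4
  sum: 81.04 + 111.4 → r_corr = 192.4 μm/a

r_corr = 192 μm/a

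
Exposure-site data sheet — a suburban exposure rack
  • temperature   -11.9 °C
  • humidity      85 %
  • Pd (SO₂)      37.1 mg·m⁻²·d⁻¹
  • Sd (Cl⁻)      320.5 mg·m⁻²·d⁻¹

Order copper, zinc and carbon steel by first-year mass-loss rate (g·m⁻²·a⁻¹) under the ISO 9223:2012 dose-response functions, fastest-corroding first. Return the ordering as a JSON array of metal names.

copper: f(T) = +0.126·(T−10) [T≤10 °C] = -2.7594
  SO₂ term: 0.0053·37.1^0.26·exp(0.059·85-2.7594) = 0.1294
  Cl⁻ term: 0.01025·320.5^0.27·exp(0.036·85+0.049·-11.9) = 0.5794
  sum: 0.1294 + 0.5794 → r_corr = 0.7088 μm/a
  mass loss = 0.7088 μm/a × 8.96 g/cm³ = 6.351 g·m⁻²·a⁻¹
zinc: f(T) = +0.038·(T−10) [T≤10 °C] = -0.8322
  Pd branch = 0.0129·Pd^0.44·e^(0.046·RH+f) = 1.373 μm/a
  Sd branch = 0.0175·Sd^0.57·e^(0.008·RH+0.085·T) = 0.3368 μm/a
  sum: 1.373 + 0.3368 → r_corr = 1.71 μm/a
  mass loss = 1.71 μm/a × 7.14 g/cm³ = 12.21 g·m⁻²·a⁻¹
carbon steel: T≤10 °C ⇒ hinge +0.150·(-11.9−10) = -3.2850
  Pd branch = 1.77·Pd^0.52·e^(0.02·RH+f) = 2.375 μm/a
  Sd branch = 0.102·Sd^0.62·e^(0.033·RH+0.04·T) = 37.47 μm/a
  sum: 2.375 + 37.47 → r_corr = 39.85 μm/a
  mass loss = 39.85 μm/a × 7.85 g/cm³ = 312.8 g·m⁻²·a⁻¹
Ordering by g·m⁻²·a⁻¹: carbon steel (313) > zinc (12.2) > copper (6.35)

["carbon steel", "zinc", "copper"]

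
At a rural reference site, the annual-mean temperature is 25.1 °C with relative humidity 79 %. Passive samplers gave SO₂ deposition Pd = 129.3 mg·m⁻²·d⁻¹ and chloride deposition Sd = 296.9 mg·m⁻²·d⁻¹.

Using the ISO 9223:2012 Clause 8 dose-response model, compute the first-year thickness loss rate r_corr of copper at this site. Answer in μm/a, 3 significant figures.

copper: temperature factor f = -0.080·(15.1) = -1.2080
  SO₂ term: 0.0053·129.3^0.26·exp(0.059·79-1.2080) = 0.5928
  Cl⁻ term: 0.01025·296.9^0.27·exp(0.036·79+0.049·25.1) = 2.803
  sum: 0.5928 + 2.803 → r_corr = 3.396 μm/a

r_corr = 3.40 μm/a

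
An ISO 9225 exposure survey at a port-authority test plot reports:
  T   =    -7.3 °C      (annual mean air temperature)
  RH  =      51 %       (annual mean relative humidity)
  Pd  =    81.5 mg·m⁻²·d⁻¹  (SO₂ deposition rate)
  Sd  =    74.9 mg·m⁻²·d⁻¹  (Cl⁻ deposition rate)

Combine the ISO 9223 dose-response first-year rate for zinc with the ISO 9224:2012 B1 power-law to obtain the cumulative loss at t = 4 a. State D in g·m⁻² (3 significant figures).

D(4) = 14.3 g·m⁻²

zinc: T≤10 °C ⇒ hinge +0.038·(-7.3−10) = -0.6574
  sulphur-dioxide contribution → 0.484 μm/a
  chloride contribution → 0.1657 μm/a
  total first-year rate 0.6497 μm/a
Power-law: D(4) = r_corr · 4^0.813
  D(4) = 0.6497 × 4^0.813 = 0.6497 × 3.087 = 2.005 μm
  Mass loss = 2.005 μm × 7.14 g/cm³ = 14.32 g·m⁻²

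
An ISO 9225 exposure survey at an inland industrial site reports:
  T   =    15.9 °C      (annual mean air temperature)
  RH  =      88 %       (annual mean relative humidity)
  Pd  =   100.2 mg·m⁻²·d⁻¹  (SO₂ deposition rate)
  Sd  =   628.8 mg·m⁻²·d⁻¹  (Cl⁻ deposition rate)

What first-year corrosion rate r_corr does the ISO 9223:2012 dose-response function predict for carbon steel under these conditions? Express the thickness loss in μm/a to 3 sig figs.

r_corr = 273 μm/a

carbon steel: T>10 °C ⇒ hinge -0.054·(15.9−10) = -0.3186
  sulphur-dioxide contribution → 82.11 μm/a
  chloride contribution → 191 μm/a
  ⇒ r_corr(carbon steel) = 273.1 μm/a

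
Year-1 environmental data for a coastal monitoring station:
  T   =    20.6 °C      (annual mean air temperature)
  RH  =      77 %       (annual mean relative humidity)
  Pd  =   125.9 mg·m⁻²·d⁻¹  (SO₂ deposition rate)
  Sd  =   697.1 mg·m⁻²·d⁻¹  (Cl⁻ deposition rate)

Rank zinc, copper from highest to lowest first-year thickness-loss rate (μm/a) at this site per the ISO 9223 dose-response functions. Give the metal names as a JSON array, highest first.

["zinc", "copper"]

zinc: T>10 °C ⇒ hinge -0.071·(20.6−10) = -0.7526
  Pd branch = 0.0129·Pd^0.44·e^(0.046·RH+f) = 1.762 μm/a
  Cl⁻ term: 0.0175·697.1^0.57·exp(0.008·77+0.085·20.6) = 7.793
  sum: 1.762 + 7.793 → r_corr = 9.555 μm/a
copper: temperature factor f = -0.080·(10.6) = -0.8480
  Pd branch = 0.0053·Pd^0.26·e^(0.059·RH+f) = 0.7499 μm/a
  Sd branch = 0.01025·Sd^0.27·e^(0.036·RH+0.049·T) = 2.634 μm/a
  sum: 0.7499 + 2.634 → r_corr = 3.384 μm/a
Ordering by μm/a: zinc (9.55) > copper (3.38)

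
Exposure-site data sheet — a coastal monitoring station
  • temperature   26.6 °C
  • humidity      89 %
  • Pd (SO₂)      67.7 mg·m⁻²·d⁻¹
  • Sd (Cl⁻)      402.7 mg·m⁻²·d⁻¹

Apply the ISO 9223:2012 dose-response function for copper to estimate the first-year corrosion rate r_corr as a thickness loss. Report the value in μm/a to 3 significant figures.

r_corr = 5.50 μm/a

copper: T>10 °C ⇒ hinge -0.080·(26.6−10) = -1.3280
  Pd branch = 0.0053·Pd^0.26·e^(0.059·RH+f) = 0.8016 μm/a
  Cl⁻ term: 0.01025·402.7^0.27·exp(0.036·89+0.049·26.6) = 4.695
  sum: 0.8016 + 4.695 → r_corr = 5.496 μm/a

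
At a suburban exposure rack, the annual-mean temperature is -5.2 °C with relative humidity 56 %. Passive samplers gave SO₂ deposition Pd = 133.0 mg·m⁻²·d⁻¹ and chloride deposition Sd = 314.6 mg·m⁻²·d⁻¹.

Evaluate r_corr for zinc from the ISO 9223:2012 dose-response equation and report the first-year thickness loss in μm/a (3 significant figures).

zinc: temperature factor f = +0.038·(-15.2) = -0.5776
  sulphur-dioxide contribution → 0.8184 μm/a
  chloride contribution → 0.4671 μm/a
  ⇒ r_corr(zinc) = 1.285 μm/a

r_corr = 1.29 μm/a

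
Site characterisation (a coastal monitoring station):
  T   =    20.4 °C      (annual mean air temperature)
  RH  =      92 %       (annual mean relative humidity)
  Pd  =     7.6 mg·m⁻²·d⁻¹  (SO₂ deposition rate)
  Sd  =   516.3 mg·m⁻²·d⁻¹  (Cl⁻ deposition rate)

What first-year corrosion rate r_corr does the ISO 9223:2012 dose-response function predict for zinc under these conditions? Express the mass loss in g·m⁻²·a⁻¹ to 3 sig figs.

zinc: f(T) = -0.071·(T−10) [T>10 °C] = -0.7384
  Pd branch = 0.0129·Pd^0.44·e^(0.046·RH+f) = 1.036 μm/a
  Cl⁻ term: 0.0175·516.3^0.57·exp(0.008·92+0.085·20.4) = 7.279
  sum: 1.036 + 7.279 → r_corr = 8.316 μm/a
Convert to mass loss: 8.316 μm/a × 7.14 g/cm³ = 59.37 g·m⁻²·a⁻¹

r_corr = 59.4 g·m⁻²·a⁻¹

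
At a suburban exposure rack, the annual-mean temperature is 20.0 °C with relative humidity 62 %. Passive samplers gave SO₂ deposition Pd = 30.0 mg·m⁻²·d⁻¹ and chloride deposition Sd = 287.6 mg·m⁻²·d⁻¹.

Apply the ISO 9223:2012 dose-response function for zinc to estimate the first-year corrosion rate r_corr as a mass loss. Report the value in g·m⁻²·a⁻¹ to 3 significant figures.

zinc: temperature factor f = -0.071·(10.0) = -0.7100
  sulphur-dioxide contribution → 0.4907 μm/a
  chloride contribution → 3.965 μm/a
  total first-year rate 4.456 μm/a
Convert to mass loss: 4.456 μm/a × 7.14 g/cm³ = 31.81 g·m⁻²·a⁻¹

r_corr = 31.8 g·m⁻²·a⁻¹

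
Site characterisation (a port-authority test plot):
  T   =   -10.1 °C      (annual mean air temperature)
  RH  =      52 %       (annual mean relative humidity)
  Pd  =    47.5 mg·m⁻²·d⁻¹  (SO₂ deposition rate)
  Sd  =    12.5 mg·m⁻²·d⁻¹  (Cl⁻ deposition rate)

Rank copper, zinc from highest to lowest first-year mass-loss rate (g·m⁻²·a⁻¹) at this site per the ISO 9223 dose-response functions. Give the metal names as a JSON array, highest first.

["zinc", "copper"]

copper: f(T) = +0.126·(T−10) [T≤10 °C] = -2.5326
  sulphur-dioxide contribution → 0.0247 μm/a
  chloride contribution → 0.08034 μm/a
  total first-year rate 0.105 μm/a
  mass loss = 0.105 μm/a × 8.96 g/cm³ = 0.9412 g·m⁻²·a⁻¹
zinc: T≤10 °C ⇒ hinge +0.038·(-10.1−10) = -0.7638
  sulphur-dioxide contribution → 0.3593 μm/a
  chloride contribution → 0.04744 μm/a
  total first-year rate 0.4067 μm/a
  mass loss = 0.4067 μm/a × 7.14 g/cm³ = 2.904 g·m⁻²·a⁻¹
Ordering by g·m⁻²·a⁻¹: zinc (2.9) > copper (0.941)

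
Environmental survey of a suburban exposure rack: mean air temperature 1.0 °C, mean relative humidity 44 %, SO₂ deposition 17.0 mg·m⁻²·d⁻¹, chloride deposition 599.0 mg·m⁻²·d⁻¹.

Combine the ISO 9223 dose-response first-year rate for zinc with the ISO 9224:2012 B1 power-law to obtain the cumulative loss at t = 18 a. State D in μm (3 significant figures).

D(18) = 13.4 μm

zinc: f(T) = +0.038·(T−10) [T≤10 °C] = -0.3420
  sulphur-dioxide contribution → 0.2413 μm/a
  chloride contribution → 1.037 μm/a
  ⇒ r_corr(zinc) = 1.279 μm/a
Power-law: D(18) = r_corr · 18^0.813
  D(18) = 1.279 × 18^0.813 = 1.279 × 10.48 = 13.41 μm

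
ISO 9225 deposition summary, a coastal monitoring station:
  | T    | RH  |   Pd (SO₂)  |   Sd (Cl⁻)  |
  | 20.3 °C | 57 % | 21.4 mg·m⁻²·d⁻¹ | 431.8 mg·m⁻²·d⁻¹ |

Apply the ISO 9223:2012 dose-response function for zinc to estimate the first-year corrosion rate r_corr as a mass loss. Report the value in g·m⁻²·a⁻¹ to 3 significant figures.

r_corr = 37.5 g·m⁻²·a⁻¹

zinc: f(T) = -0.071·(T−10) [T>10 °C] = -0.7313
  Pd branch = 0.0129·Pd^0.44·e^(0.046·RH+f) = 0.3289 μm/a
  Cl⁻ term: 0.0175·431.8^0.57·exp(0.008·57+0.085·20.3) = 4.927
  r_corr = 0.3289 + 4.927 = 5.256 μm/a
Convert to mass loss: 5.256 μm/a × 7.14 g/cm³ = 37.53 g·m⁻²·a⁻¹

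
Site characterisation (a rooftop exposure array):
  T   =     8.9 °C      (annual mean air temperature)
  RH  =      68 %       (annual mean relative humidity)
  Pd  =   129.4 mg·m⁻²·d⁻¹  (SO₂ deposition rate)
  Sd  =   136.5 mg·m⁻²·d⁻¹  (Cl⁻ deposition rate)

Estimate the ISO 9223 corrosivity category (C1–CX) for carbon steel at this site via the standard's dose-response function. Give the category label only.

C5

carbon steel: temperature factor f = +0.150·(-1.1) = -0.1650
  Pd branch = 1.77·Pd^0.52·e^(0.02·RH+f) = 73.31 μm/a
  Sd branch = 0.102·Sd^0.62·e^(0.033·RH+0.04·T) = 28.94 μm/a
  r_corr = 73.31 + 28.94 = 102.3 μm/a
ISO 9223 Table 2 (carbon steel): 80 < 102 ≤ 200 μm/a ⇒ C5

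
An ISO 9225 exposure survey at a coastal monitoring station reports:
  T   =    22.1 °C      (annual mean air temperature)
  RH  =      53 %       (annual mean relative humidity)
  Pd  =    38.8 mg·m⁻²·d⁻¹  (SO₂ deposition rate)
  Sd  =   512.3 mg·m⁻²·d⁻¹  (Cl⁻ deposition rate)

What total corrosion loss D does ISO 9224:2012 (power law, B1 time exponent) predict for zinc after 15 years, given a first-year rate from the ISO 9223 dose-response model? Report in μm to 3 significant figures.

zinc: f(T) = -0.071·(T−10) [T>10 °C] = -0.8591
  Pd branch = 0.0129·Pd^0.44·e^(0.046·RH+f) = 0.3129 μm/a
  Sd branch = 0.0175·Sd^0.57·e^(0.008·RH+0.085·T) = 6.13 μm/a
  r_corr = 0.3129 + 6.13 = 6.442 μm/a
Long-term exponent b (ISO 9224 Table 2, B1) = 0.813
  D(15) = 6.442 × 15^0.813 = 6.442 × 9.04 = 58.24 μm

D(15) = 58.2 μm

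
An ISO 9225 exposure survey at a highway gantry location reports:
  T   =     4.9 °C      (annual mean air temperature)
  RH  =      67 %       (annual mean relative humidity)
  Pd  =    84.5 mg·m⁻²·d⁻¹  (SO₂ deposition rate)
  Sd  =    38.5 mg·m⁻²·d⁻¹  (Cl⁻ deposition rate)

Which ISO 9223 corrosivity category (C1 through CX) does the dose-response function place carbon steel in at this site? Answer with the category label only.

carbon steel: T≤10 °C ⇒ hinge +0.150·(4.9−10) = -0.7650
  SO₂ term: 1.77·84.5^0.52·exp(0.02·67-0.7650) = 31.6
  Cl⁻ term: 0.102·38.5^0.62·exp(0.033·67+0.04·4.9) = 10.89
  r_corr = 31.6 + 10.89 = 42.49 μm/a
42.5 μm/a falls in (25, 50] for carbon steel → category C3

C3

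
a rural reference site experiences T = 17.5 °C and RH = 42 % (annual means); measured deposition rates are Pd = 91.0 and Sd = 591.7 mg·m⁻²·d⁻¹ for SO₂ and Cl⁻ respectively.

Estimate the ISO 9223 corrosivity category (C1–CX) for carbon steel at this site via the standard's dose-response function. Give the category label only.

C4

carbon steel: T>10 °C ⇒ hinge -0.054·(17.5−10) = -0.4050
  Pd branch = 1.77·Pd^0.52·e^(0.02·RH+f) = 28.55 μm/a
  Cl⁻ term: 0.102·591.7^0.62·exp(0.033·42+0.04·17.5) = 42.98
  sum: 28.55 + 42.98 → r_corr = 71.53 μm/a
71.5 μm/a falls in (50, 80] for carbon steel → category C4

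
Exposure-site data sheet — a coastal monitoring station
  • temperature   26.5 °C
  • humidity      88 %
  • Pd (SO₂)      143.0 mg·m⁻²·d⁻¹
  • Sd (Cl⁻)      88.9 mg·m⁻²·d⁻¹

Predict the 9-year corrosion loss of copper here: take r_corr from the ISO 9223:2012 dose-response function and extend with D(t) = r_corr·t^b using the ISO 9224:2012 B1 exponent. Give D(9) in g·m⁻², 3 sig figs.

D(9) = 152 g·m⁻²

copper: temperature factor f = -0.080·(16.5) = -1.3200
  sulphur-dioxide contribution → 0.9252 μm/a
  chloride contribution → 2.997 μm/a
  ⇒ r_corr(copper) = 3.922 μm/a
Long-term exponent b (ISO 9224 Table 2, B1) = 0.667
  D(9) = 3.922 × 9^0.667 = 3.922 × 4.33 = 16.98 μm
  Mass loss = 16.98 μm × 8.96 g/cm³ = 152.2 g·m⁻²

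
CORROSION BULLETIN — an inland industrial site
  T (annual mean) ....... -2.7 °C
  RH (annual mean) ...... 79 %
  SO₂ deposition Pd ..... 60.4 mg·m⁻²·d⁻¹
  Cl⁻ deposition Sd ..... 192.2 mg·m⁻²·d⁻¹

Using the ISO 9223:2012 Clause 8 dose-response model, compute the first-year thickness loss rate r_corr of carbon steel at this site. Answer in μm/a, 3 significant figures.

carbon steel: temperature factor f = +0.150·(-12.7) = -1.9050
  sulphur-dioxide contribution → 10.79 μm/a
  chloride contribution → 32.35 μm/a
  total first-year rate 43.14 μm/a

r_corr = 43.1 μm/a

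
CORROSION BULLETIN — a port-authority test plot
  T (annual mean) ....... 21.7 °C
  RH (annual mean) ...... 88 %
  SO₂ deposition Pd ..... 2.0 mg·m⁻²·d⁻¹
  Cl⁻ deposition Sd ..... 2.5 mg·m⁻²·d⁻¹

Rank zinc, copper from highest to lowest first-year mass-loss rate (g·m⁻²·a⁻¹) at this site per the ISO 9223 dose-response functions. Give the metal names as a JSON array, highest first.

["copper", "zinc"]

zinc: T>10 °C ⇒ hinge -0.071·(21.7−10) = -0.8307
  sulphur-dioxide contribution → 0.4368 μm/a
  chloride contribution → 0.3773 μm/a
  total first-year rate 0.8141 μm/a
  mass loss = 0.8141 μm/a × 7.14 g/cm³ = 5.813 g·m⁻²·a⁻¹
copper: f(T) = -0.080·(T−10) [T>10 °C] = -0.9360
  sulphur-dioxide contribution → 0.4476 μm/a
  chloride contribution → 0.9032 μm/a
  total first-year rate 1.351 μm/a
  mass loss = 1.351 μm/a × 8.96 g/cm³ = 12.1 g·m⁻²·a⁻¹
Ordering by g·m⁻²·a⁻¹: copper (12.1) > zinc (5.81)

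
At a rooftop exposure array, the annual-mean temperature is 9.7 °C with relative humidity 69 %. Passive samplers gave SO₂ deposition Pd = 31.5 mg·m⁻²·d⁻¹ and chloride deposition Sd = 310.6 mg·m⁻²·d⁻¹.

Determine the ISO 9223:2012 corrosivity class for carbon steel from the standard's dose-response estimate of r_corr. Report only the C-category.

C5

carbon steel: f(T) = +0.150·(T−10) [T≤10 °C] = -0.0450
  SO₂ term: 1.77·31.5^0.52·exp(0.02·69-0.0450) = 40.45
  Cl⁻ term: 0.102·310.6^0.62·exp(0.033·69+0.04·9.7) = 51.42
  sum: 40.45 + 51.42 → r_corr = 91.87 μm/a
ISO 9223 Table 2 (carbon steel): 80 < 91.9 ≤ 200 μm/a ⇒ C5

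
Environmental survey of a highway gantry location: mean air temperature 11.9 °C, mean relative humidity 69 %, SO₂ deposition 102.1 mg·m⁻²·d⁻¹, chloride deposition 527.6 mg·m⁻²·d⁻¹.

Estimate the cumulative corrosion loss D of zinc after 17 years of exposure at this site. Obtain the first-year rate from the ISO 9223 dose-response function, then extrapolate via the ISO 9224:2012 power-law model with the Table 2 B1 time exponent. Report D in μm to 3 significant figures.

D(17) = 50.4 μm

zinc: T>10 °C ⇒ hinge -0.071·(11.9−10) = -0.1349
  SO₂ term: 0.0129·102.1^0.44·exp(0.046·69-0.1349) = 2.063
  Cl⁻ term: 0.0175·527.6^0.57·exp(0.008·69+0.085·11.9) = 2.977
  sum: 2.063 + 2.977 → r_corr = 5.04 μm/a
Power-law: D(17) = r_corr · 17^0.813
  D(17) = 5.04 × 17^0.813 = 5.04 × 10.01 = 50.44 μm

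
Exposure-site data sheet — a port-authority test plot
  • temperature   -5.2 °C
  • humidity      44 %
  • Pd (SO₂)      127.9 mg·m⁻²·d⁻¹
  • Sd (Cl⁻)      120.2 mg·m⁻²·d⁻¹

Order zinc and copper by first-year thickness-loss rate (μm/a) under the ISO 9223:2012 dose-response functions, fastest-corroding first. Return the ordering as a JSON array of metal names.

zinc: f(T) = +0.038·(T−10) [T≤10 °C] = -0.5776
  SO₂ term: 0.0129·127.9^0.44·exp(0.046·44-0.5776) = 0.4632
  Cl⁻ term: 0.0175·120.2^0.57·exp(0.008·44+0.085·-5.2) = 0.2452
  r_corr = 0.4632 + 0.2452 = 0.7084 μm/a
copper: T≤10 °C ⇒ hinge +0.126·(-5.2−10) = -1.9152
  Pd branch = 0.0053·Pd^0.26·e^(0.059·RH+f) = 0.03696 μm/a
  Sd branch = 0.01025·Sd^0.27·e^(0.036·RH+0.049·T) = 0.1411 μm/a
  sum: 0.03696 + 0.1411 → r_corr = 0.1781 μm/a
Ordering by μm/a: zinc (0.708) > copper (0.178)

["zinc", "copper"]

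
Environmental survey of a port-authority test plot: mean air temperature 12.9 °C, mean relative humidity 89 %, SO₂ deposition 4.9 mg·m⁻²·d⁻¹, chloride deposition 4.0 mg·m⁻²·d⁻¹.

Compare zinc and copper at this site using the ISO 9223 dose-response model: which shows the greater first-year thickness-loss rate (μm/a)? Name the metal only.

zinc: f(T) = -0.071·(T−10) [T>10 °C] = -0.2059
  sulphur-dioxide contribution → 1.267 μm/a
  chloride contribution → 0.2353 μm/a
  ⇒ r_corr(zinc) = 1.503 μm/a
copper: temperature factor f = -0.080·(2.9) = -0.2320
  sulphur-dioxide contribution → 1.212 μm/a
  chloride contribution → 0.6907 μm/a
  total first-year rate 1.903 μm/a
Ordering by μm/a: copper (1.9) > zinc (1.5)

copper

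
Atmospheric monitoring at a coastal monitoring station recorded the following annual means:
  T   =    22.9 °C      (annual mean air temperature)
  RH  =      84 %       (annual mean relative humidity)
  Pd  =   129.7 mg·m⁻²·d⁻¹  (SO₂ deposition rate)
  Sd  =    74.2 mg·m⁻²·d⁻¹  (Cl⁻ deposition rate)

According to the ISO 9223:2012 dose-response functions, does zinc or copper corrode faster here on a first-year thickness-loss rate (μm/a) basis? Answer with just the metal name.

zinc

zinc: T>10 °C ⇒ hinge -0.071·(22.9−10) = -0.9159
  sulphur-dioxide contribution → 2.092 μm/a
  chloride contribution → 2.795 μm/a
  ⇒ r_corr(zinc) = 4.887 μm/a
copper: f(T) = -0.080·(T−10) [T>10 °C] = -1.0320
  sulphur-dioxide contribution → 0.9502 μm/a
  chloride contribution → 2.072 μm/a
  total first-year rate 3.022 μm/a
Ordering by μm/a: zinc (4.89) > copper (3.02)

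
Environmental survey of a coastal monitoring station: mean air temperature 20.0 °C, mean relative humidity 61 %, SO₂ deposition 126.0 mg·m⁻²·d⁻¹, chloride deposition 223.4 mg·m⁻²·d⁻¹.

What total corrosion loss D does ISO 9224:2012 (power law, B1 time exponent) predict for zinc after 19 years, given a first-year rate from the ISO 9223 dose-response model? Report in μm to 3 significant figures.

D(19) = 47.0 μm

zinc: T>10 °C ⇒ hinge -0.071·(20.0−10) = -0.7100
  sulphur-dioxide contribution → 0.8811 μm/a
  chloride contribution → 3.406 μm/a
  ⇒ r_corr(zinc) = 4.287 μm/a
ISO 9224: D(t) = r_corr · t^b with b = 0.813 (zinc, B1)
  D(19) = 4.287 × 19^0.813 = 4.287 × 10.96 = 46.97 μm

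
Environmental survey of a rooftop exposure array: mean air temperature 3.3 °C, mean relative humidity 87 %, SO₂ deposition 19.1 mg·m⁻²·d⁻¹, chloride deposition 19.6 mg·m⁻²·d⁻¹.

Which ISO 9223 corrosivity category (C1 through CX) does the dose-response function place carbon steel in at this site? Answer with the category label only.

carbon steel: T≤10 °C ⇒ hinge +0.150·(3.3−10) = -1.0050
  SO₂ term: 1.77·19.1^0.52·exp(0.02·87-1.0050) = 17.11
  Cl⁻ term: 0.102·19.6^0.62·exp(0.033·87+0.04·3.3) = 13
  sum: 17.11 + 13 → r_corr = 30.11 μm/a
30.1 μm/a falls in (25, 50] for carbon steel → category C3

C3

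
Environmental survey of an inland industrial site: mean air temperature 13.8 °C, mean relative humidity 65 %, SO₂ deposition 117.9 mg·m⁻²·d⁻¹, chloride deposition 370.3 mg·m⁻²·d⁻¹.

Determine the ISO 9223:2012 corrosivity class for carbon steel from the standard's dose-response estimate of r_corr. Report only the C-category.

carbon steel: f(T) = -0.054·(T−10) [T>10 °C] = -0.2052
  SO₂ term: 1.77·117.9^0.52·exp(0.02·65-0.2052) = 63.19
  Sd branch = 0.102·Sd^0.62·e^(0.033·RH+0.04·T) = 59.21 μm/a
  r_corr = 63.19 + 59.21 = 122.4 μm/a
Category bounds: 80…200 μm/a bracket r_corr ⇒ C5

C5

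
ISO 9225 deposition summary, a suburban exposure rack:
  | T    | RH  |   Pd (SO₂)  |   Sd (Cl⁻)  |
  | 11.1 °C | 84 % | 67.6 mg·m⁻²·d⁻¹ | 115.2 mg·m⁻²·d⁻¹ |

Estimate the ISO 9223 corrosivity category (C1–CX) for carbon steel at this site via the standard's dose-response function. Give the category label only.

carbon steel: f(T) = -0.054·(T−10) [T>10 °C] = -0.0594
  Pd branch = 1.77·Pd^0.52·e^(0.02·RH+f) = 80.05 μm/a
  Sd branch = 0.102·Sd^0.62·e^(0.033·RH+0.04·T) = 48.24 μm/a
  r_corr = 80.05 + 48.24 = 128.3 μm/a
128 μm/a falls in (80, 200] for carbon steel → category C5

C5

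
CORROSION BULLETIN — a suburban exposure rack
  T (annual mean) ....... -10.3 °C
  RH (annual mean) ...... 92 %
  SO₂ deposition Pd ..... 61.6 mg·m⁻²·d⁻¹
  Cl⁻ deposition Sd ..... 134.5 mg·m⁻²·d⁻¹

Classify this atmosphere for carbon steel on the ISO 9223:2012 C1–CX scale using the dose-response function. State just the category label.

carbon steel: f(T) = +0.150·(T−10) [T≤10 °C] = -3.0450
  SO₂ term: 1.77·61.6^0.52·exp(0.02·92-3.0450) = 4.521
  Sd branch = 0.102·Sd^0.62·e^(0.033·RH+0.04·T) = 29.38 μm/a
  r_corr = 4.521 + 29.38 = 33.9 μm/a
33.9 μm/a falls in (25, 50] for carbon steel → category C3

C3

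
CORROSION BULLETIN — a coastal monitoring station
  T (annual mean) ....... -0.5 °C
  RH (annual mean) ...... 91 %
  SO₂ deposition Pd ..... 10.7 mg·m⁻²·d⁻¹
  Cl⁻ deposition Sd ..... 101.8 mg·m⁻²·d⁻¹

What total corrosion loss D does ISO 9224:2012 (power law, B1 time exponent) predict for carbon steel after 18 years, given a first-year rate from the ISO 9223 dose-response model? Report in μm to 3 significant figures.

carbon steel: T≤10 °C ⇒ hinge +0.150·(-0.5−10) = -1.5750
  SO₂ term: 1.77·10.7^0.52·exp(0.02·91-1.5750) = 7.756
  Cl⁻ term: 0.102·101.8^0.62·exp(0.033·91+0.04·-0.5) = 35.39
  r_corr = 7.756 + 35.39 = 43.15 μm/a
Power-law: D(18) = r_corr · 18^0.523
  D(18) = 43.15 × 18^0.523 = 43.15 × 4.534 = 195.6 μm

D(18) = 196 μm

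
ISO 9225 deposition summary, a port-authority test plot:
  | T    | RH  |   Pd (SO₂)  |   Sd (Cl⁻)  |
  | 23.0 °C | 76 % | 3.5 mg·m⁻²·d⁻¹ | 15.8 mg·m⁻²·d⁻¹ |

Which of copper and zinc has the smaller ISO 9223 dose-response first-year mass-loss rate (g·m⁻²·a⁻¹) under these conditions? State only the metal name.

zinc

copper: temperature factor f = -0.080·(13.0) = -1.0400
  Pd branch = 0.0053·Pd^0.26·e^(0.059·RH+f) = 0.2298 μm/a
  Cl⁻ term: 0.01025·15.8^0.27·exp(0.036·76+0.049·23.0) = 1.028
  sum: 0.2298 + 1.028 → r_corr = 1.258 μm/a
  mass loss = 1.258 μm/a × 8.96 g/cm³ = 11.27 g·m⁻²·a⁻¹
zinc: T>10 °C ⇒ hinge -0.071·(23.0−10) = -0.9230
  Pd branch = 0.0129·Pd^0.44·e^(0.046·RH+f) = 0.2934 μm/a
  Cl⁻ term: 0.0175·15.8^0.57·exp(0.008·76+0.085·23.0) = 1.095
  sum: 0.2934 + 1.095 → r_corr = 1.388 μm/a
  mass loss = 1.388 μm/a × 7.14 g/cm³ = 9.912 g·m⁻²·a⁻¹
Ordering by g·m⁻²·a⁻¹: copper (11.3) > zinc (9.91)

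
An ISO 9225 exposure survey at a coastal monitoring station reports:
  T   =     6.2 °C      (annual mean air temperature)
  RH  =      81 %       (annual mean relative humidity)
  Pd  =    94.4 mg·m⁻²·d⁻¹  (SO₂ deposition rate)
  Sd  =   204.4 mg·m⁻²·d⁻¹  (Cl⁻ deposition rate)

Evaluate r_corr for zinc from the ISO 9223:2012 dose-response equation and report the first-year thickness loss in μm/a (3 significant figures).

zinc: f(T) = +0.038·(T−10) [T≤10 °C] = -0.1444
  sulphur-dioxide contribution → 3.428 μm/a
  chloride contribution → 1.176 μm/a
  ⇒ r_corr(zinc) = 4.604 μm/a

r_corr = 4.60 μm/a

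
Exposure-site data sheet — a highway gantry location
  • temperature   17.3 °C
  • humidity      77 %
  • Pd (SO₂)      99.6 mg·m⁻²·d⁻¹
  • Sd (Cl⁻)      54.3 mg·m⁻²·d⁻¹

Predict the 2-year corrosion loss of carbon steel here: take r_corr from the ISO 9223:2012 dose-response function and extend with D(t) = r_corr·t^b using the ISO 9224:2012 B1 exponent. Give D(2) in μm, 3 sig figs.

D(2) = 132 μm

carbon steel: f(T) = -0.054·(T−10) [T>10 °C] = -0.3942
  SO₂ term: 1.77·99.6^0.52·exp(0.02·77-0.3942) = 60.91
  Cl⁻ term: 0.102·54.3^0.62·exp(0.033·77+0.04·17.3) = 30.78
  r_corr = 60.91 + 30.78 = 91.69 μm/a
Long-term exponent b (ISO 9224 Table 2, B1) = 0.523
  D(2) = 91.69 × 2^0.523 = 91.69 × 1.437 = 131.7 μm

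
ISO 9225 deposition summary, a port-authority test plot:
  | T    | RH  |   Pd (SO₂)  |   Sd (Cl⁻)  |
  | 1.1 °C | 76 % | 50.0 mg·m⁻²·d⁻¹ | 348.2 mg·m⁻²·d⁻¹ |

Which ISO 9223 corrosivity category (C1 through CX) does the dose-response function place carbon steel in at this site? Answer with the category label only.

C4

carbon steel: T≤10 °C ⇒ hinge +0.150·(1.1−10) = -1.3350
  SO₂ term: 1.77·50.0^0.52·exp(0.02·76-1.3350) = 16.28
  Sd branch = 0.102·Sd^0.62·e^(0.033·RH+0.04·T) = 49.3 μm/a
  r_corr = 16.28 + 49.3 = 65.59 μm/a
ISO 9223 Table 2 (carbon steel): 50 < 65.6 ≤ 80 μm/a ⇒ C4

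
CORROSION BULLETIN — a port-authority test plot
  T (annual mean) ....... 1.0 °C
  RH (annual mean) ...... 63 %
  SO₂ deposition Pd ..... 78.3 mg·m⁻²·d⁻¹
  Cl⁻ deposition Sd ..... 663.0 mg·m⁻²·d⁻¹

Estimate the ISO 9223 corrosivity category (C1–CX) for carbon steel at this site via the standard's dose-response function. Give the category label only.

C4

carbon steel: T≤10 °C ⇒ hinge +0.150·(1.0−10) = -1.3500
  SO₂ term: 1.77·78.3^0.52·exp(0.02·63-1.3500) = 15.62
  Cl⁻ term: 0.102·663.0^0.62·exp(0.033·63+0.04·1.0) = 47.67
  r_corr = 15.62 + 47.67 = 63.28 μm/a
63.3 μm/a falls in (50, 80] for carbon steel → category C4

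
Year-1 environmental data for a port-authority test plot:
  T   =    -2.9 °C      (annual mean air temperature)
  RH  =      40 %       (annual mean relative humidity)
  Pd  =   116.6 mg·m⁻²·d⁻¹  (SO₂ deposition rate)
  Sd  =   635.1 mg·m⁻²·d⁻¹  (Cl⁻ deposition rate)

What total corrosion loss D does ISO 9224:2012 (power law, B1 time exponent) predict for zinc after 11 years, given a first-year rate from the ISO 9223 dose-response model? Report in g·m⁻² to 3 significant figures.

zinc: temperature factor f = +0.038·(-12.9) = -0.4902
  sulphur-dioxide contribution → 0.4038 μm/a
  chloride contribution → 0.7457 μm/a
  total first-year rate 1.15 μm/a
Long-term exponent b (ISO 9224 Table 2, B1) = 0.813
  D(11) = 1.15 × 11^0.813 = 1.15 × 7.025 = 8.075 μm
  Mass loss = 8.075 μm × 7.14 g/cm³ = 57.66 g·m⁻²

D(11) = 57.7 g·m⁻²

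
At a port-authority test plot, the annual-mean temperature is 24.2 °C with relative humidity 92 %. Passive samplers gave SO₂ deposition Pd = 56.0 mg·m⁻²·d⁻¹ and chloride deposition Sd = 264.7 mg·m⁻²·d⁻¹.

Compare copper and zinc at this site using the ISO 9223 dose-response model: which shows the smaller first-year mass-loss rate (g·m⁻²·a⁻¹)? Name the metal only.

copper

copper: temperature factor f = -0.080·(14.2) = -1.1360
  SO₂ term: 0.0053·56.0^0.26·exp(0.059·92-1.1360) = 1.104
  Cl⁻ term: 0.01025·264.7^0.27·exp(0.036·92+0.049·24.2) = 4.152
  r_corr = 1.104 + 4.152 = 5.255 μm/a
  mass loss = 5.255 μm/a × 8.96 g/cm³ = 47.09 g·m⁻²·a⁻¹
zinc: temperature factor f = -0.071·(14.2) = -1.0082
  Pd branch = 0.0129·Pd^0.44·e^(0.046·RH+f) = 1.905 μm/a
  Sd branch = 0.0175·Sd^0.57·e^(0.008·RH+0.085·T) = 6.871 μm/a
  r_corr = 1.905 + 6.871 = 8.775 μm/a
  mass loss = 8.775 μm/a × 7.14 g/cm³ = 62.66 g·m⁻²·a⁻¹
Ordering by g·m⁻²·a⁻¹: zinc (62.7) > copper (47.1)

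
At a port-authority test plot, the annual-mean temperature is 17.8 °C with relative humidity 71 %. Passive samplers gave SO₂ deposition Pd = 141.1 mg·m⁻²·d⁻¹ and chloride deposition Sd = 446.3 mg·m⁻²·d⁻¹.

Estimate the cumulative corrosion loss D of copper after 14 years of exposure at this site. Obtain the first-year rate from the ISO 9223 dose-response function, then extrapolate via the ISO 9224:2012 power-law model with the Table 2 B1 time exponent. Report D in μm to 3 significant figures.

D(14) = 13.5 μm

copper: temperature factor f = -0.080·(7.8) = -0.6240
  sulphur-dioxide contribution → 0.6783 μm/a
  chloride contribution → 1.64 μm/a
  total first-year rate 2.319 μm/a
ISO 9224: D(t) = r_corr · t^b with b = 0.667 (copper, B1)
  D(14) = 2.319 × 14^0.667 = 2.319 × 5.814 = 13.48 μm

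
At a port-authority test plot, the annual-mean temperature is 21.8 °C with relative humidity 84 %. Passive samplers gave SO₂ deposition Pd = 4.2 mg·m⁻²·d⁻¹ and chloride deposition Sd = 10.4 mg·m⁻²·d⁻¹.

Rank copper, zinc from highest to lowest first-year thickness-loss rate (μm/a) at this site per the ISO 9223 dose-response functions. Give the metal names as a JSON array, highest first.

["copper", "zinc"]

copper: T>10 °C ⇒ hinge -0.080·(21.8−10) = -0.9440
  sulphur-dioxide contribution → 0.4253 μm/a
  chloride contribution → 1.155 μm/a
  ⇒ r_corr(copper) = 1.58 μm/a
zinc: temperature factor f = -0.071·(11.8) = -0.8378
  sulphur-dioxide contribution → 0.5001 μm/a
  chloride contribution → 0.8305 μm/a
  total first-year rate 1.331 μm/a
Ordering by μm/a: copper (1.58) > zinc (1.33)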